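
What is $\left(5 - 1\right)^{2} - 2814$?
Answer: $-2798$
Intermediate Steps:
$\left(5 - 1\right)^{2} - 2814 = 4^{2} - 2814 = 16 - 2814 = -2798$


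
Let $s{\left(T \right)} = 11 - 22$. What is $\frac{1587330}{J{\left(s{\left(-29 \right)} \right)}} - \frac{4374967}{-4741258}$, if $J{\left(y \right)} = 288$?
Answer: $\frac{209088918101}{37930064} \approx 5512.5$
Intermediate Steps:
$s{\left(T \right)} = -11$ ($s{\left(T \right)} = 11 - 22 = -11$)
$\frac{1587330}{J{\left(s{\left(-29 \right)} \right)}} - \frac{4374967}{-4741258} = \frac{1587330}{288} - \frac{4374967}{-4741258} = 1587330 \cdot \frac{1}{288} - - \frac{4374967}{4741258} = \frac{88185}{16} + \frac{4374967}{4741258} = \frac{209088918101}{37930064}$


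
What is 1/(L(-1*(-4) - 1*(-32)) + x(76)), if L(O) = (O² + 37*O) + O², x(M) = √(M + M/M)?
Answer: 3924/15397699 - √77/15397699 ≈ 0.00025427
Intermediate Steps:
x(M) = √(1 + M) (x(M) = √(M + 1) = √(1 + M))
L(O) = 2*O² + 37*O
1/(L(-1*(-4) - 1*(-32)) + x(76)) = 1/((-1*(-4) - 1*(-32))*(37 + 2*(-1*(-4) - 1*(-32))) + √(1 + 76)) = 1/((4 + 32)*(37 + 2*(4 + 32)) + √77) = 1/(36*(37 + 2*36) + √77) = 1/(36*(37 + 72) + √77) = 1/(36*109 + √77) = 1/(3924 + √77)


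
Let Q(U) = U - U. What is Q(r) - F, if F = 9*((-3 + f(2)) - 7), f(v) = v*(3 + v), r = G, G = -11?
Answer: 0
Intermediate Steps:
r = -11
Q(U) = 0
F = 0 (F = 9*((-3 + 2*(3 + 2)) - 7) = 9*((-3 + 2*5) - 7) = 9*((-3 + 10) - 7) = 9*(7 - 7) = 9*0 = 0)
Q(r) - F = 0 - 1*0 = 0 + 0 = 0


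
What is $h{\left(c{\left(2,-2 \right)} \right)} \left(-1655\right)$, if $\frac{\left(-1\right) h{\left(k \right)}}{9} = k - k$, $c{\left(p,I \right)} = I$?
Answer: $0$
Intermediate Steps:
$h{\left(k \right)} = 0$ ($h{\left(k \right)} = - 9 \left(k - k\right) = \left(-9\right) 0 = 0$)
$h{\left(c{\left(2,-2 \right)} \right)} \left(-1655\right) = 0 \left(-1655\right) = 0$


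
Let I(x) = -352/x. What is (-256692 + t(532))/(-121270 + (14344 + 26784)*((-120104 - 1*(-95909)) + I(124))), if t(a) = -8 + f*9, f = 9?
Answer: 723199/2805020854 ≈ 0.00025782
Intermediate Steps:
t(a) = 73 (t(a) = -8 + 9*9 = -8 + 81 = 73)
(-256692 + t(532))/(-121270 + (14344 + 26784)*((-120104 - 1*(-95909)) + I(124))) = (-256692 + 73)/(-121270 + (14344 + 26784)*((-120104 - 1*(-95909)) - 352/124)) = -256619/(-121270 + 41128*((-120104 + 95909) - 352*1/124)) = -256619/(-121270 + 41128*(-24195 - 88/31)) = -256619/(-121270 + 41128*(-750133/31)) = -256619/(-121270 - 30851470024/31) = -256619/(-30855229394/31) = -256619*(-31/30855229394) = 723199/2805020854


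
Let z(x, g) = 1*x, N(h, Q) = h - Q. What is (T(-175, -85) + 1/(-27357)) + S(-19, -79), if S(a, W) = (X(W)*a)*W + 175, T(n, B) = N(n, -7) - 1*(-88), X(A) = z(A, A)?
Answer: -3241366789/27357 ≈ -1.1848e+5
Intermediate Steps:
z(x, g) = x
X(A) = A
T(n, B) = 95 + n (T(n, B) = (n - 1*(-7)) - 1*(-88) = (n + 7) + 88 = (7 + n) + 88 = 95 + n)
S(a, W) = 175 + a*W² (S(a, W) = (W*a)*W + 175 = a*W² + 175 = 175 + a*W²)
(T(-175, -85) + 1/(-27357)) + S(-19, -79) = ((95 - 175) + 1/(-27357)) + (175 - 19*(-79)²) = (-80 - 1/27357) + (175 - 19*6241) = -2188561/27357 + (175 - 118579) = -2188561/27357 - 118404 = -3241366789/27357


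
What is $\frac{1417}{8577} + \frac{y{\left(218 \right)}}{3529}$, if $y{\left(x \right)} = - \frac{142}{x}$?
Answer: $\frac{544455670}{3299237397} \approx 0.16502$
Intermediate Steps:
$\frac{1417}{8577} + \frac{y{\left(218 \right)}}{3529} = \frac{1417}{8577} + \frac{\left(-142\right) \frac{1}{218}}{3529} = 1417 \cdot \frac{1}{8577} + \left(-142\right) \frac{1}{218} \cdot \frac{1}{3529} = \frac{1417}{8577} - \frac{71}{384661} = \frac{544455670}{3299237397}$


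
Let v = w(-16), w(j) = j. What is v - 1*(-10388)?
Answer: 10372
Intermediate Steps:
v = -16
v - 1*(-10388) = -16 - 1*(-10388) = -16 + 10388 = 10372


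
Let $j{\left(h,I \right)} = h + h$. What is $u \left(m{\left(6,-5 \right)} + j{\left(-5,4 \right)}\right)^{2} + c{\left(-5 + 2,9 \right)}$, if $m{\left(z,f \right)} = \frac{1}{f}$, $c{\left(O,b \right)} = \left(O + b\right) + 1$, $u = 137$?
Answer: $\frac{356512}{25} \approx 14260.0$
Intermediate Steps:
$j{\left(h,I \right)} = 2 h$
$c{\left(O,b \right)} = 1 + O + b$
$u \left(m{\left(6,-5 \right)} + j{\left(-5,4 \right)}\right)^{2} + c{\left(-5 + 2,9 \right)} = 137 \left(\frac{1}{-5} + 2 \left(-5\right)\right)^{2} + \left(1 + \left(-5 + 2\right) + 9\right) = 137 \left(- \frac{1}{5} - 10\right)^{2} + \left(1 - 3 + 9\right) = 137 \left(- \frac{51}{5}\right)^{2} + 7 = 137 \cdot \frac{2601}{25} + 7 = \frac{356337}{25} + 7 = \frac{356512}{25}$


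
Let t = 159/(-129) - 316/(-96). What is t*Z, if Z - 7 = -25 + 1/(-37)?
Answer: -1417375/38184 ≈ -37.120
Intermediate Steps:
t = 2125/1032 (t = 159*(-1/129) - 316*(-1/96) = -53/43 + 79/24 = 2125/1032 ≈ 2.0591)
Z = -667/37 (Z = 7 + (-25 + 1/(-37)) = 7 + (-25 - 1/37) = 7 - 926/37 = -667/37 ≈ -18.027)
t*Z = (2125/1032)*(-667/37) = -1417375/38184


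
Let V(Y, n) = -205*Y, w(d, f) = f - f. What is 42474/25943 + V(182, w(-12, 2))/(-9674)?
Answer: 98487629/17926613 ≈ 5.4939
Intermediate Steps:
w(d, f) = 0
42474/25943 + V(182, w(-12, 2))/(-9674) = 42474/25943 - 205*182/(-9674) = 42474*(1/25943) - 37310*(-1/9674) = 42474/25943 + 2665/691 = 98487629/17926613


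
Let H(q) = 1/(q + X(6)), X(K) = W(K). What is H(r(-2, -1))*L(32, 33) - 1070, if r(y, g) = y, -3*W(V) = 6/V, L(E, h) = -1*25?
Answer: -7415/7 ≈ -1059.3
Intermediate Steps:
L(E, h) = -25
W(V) = -2/V
X(K) = -2/K
H(q) = 1/(-1/3 + q) (H(q) = 1/(q - 2/6) = 1/(q - 2*1/6) = 1/(q - 1/3) = 1/(-1/3 + q))
H(r(-2, -1))*L(32, 33) - 1070 = (3/(-1 + 3*(-2)))*(-25) - 1070 = (3/(-1 - 6))*(-25) - 1070 = (3/(-7))*(-25) - 1070 = (3*(-1/7))*(-25) - 1070 = -3/7*(-25) - 1070 = 75/7 - 1070 = -7415/7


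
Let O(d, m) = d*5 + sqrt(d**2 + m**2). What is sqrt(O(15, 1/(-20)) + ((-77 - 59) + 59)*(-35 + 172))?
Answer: sqrt(-1047400 + 5*sqrt(90001))/10 ≈ 102.27*I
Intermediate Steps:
O(d, m) = sqrt(d**2 + m**2) + 5*d (O(d, m) = 5*d + sqrt(d**2 + m**2) = sqrt(d**2 + m**2) + 5*d)
sqrt(O(15, 1/(-20)) + ((-77 - 59) + 59)*(-35 + 172)) = sqrt((sqrt(15**2 + (1/(-20))**2) + 5*15) + ((-77 - 59) + 59)*(-35 + 172)) = sqrt((sqrt(225 + (-1/20)**2) + 75) + (-136 + 59)*137) = sqrt((sqrt(225 + 1/400) + 75) - 77*137) = sqrt((sqrt(90001/400) + 75) - 10549) = sqrt((sqrt(90001)/20 + 75) - 10549) = sqrt((75 + sqrt(90001)/20) - 10549) = sqrt(-10474 + sqrt(90001)/20)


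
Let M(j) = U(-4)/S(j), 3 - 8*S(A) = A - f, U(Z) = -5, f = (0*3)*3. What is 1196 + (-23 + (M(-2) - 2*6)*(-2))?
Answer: 1213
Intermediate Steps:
f = 0 (f = 0*3 = 0)
S(A) = 3/8 - A/8 (S(A) = 3/8 - (A - 1*0)/8 = 3/8 - (A + 0)/8 = 3/8 - A/8)
M(j) = -5/(3/8 - j/8)
1196 + (-23 + (M(-2) - 2*6)*(-2)) = 1196 + (-23 + (40/(-3 - 2) - 2*6)*(-2)) = 1196 + (-23 + (40/(-5) - 12)*(-2)) = 1196 + (-23 + (40*(-1/5) - 12)*(-2)) = 1196 + (-23 + (-8 - 12)*(-2)) = 1196 + (-23 - 20*(-2)) = 1196 + (-23 + 40) = 1196 + 17 = 1213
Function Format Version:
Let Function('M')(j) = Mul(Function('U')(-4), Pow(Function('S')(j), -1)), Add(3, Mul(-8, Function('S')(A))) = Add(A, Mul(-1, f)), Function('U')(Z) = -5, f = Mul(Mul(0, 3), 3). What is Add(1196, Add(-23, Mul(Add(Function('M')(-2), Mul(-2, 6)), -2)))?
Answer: 1213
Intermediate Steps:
f = 0 (f = Mul(0, 3) = 0)
Function('S')(A) = Add(Rational(3, 8), Mul(Rational(-1, 8), A)) (Function('S')(A) = Add(Rational(3, 8), Mul(Rational(-1, 8), Add(A, Mul(-1, 0)))) = Add(Rational(3, 8), Mul(Rational(-1, 8), Add(A, 0))) = Add(Rational(3, 8), Mul(Rational(-1, 8), A)))
Function('M')(j) = Mul(-5, Pow(Add(Rational(3, 8), Mul(Rational(-1, 8), j)), -1))
Add(1196, Add(-23, Mul(Add(Function('M')(-2), Mul(-2, 6)), -2))) = Add(1196, Add(-23, Mul(Add(Mul(40, Pow(Add(-3, -2), -1)), Mul(-2, 6)), -2))) = Add(1196, Add(-23, Mul(Add(Mul(40, Pow(-5, -1)), -12), -2))) = Add(1196, Add(-23, Mul(Add(Mul(40, Rational(-1, 5)), -12), -2))) = Add(1196, Add(-23, Mul(Add(-8, -12), -2))) = Add(1196, Add(-23, Mul(-20, -2))) = Add(1196, Add(-23, 40)) = Add(1196, 17) = 1213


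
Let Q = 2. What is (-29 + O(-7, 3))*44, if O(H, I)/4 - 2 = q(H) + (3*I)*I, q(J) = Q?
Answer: 4180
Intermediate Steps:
q(J) = 2
O(H, I) = 16 + 12*I² (O(H, I) = 8 + 4*(2 + (3*I)*I) = 8 + 4*(2 + 3*I²) = 8 + (8 + 12*I²) = 16 + 12*I²)
(-29 + O(-7, 3))*44 = (-29 + (16 + 12*3²))*44 = (-29 + (16 + 12*9))*44 = (-29 + (16 + 108))*44 = (-29 + 124)*44 = 95*44 = 4180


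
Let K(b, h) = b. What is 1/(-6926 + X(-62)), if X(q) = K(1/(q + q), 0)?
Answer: -124/858825 ≈ -0.00014438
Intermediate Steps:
X(q) = 1/(2*q) (X(q) = 1/(q + q) = 1/(2*q))
1/(-6926 + X(-62)) = 1/(-6926 + (½)/(-62)) = 1/(-6926 + (½)*(-1/62)) = 1/(-6926 - 1/124) = 1/(-858825/124) = -124/858825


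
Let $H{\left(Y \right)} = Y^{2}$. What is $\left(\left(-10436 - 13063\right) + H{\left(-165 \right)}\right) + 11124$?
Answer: $14850$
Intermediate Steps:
$\left(\left(-10436 - 13063\right) + H{\left(-165 \right)}\right) + 11124 = \left(\left(-10436 - 13063\right) + \left(-165\right)^{2}\right) + 11124 = \left(\left(-10436 - 13063\right) + 27225\right) + 11124 = \left(-23499 + 27225\right) + 11124 = 3726 + 11124 = 14850$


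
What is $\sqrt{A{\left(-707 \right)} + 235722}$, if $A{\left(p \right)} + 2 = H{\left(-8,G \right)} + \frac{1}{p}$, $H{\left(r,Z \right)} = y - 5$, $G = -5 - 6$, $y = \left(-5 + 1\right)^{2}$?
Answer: $\frac{2 \sqrt{29457475978}}{707} \approx 485.52$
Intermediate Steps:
$y = 16$ ($y = \left(-4\right)^{2} = 16$)
$G = -11$
$H{\left(r,Z \right)} = 11$ ($H{\left(r,Z \right)} = 16 - 5 = 11$)
$A{\left(p \right)} = 9 + \frac{1}{p}$ ($A{\left(p \right)} = -2 + \left(11 + \frac{1}{p}\right) = 9 + \frac{1}{p}$)
$\sqrt{A{\left(-707 \right)} + 235722} = \sqrt{\left(9 + \frac{1}{-707}\right) + 235722} = \sqrt{\left(9 - \frac{1}{707}\right) + 235722} = \sqrt{\frac{6362}{707} + 235722} = \sqrt{\frac{166661816}{707}} = \frac{2 \sqrt{29457475978}}{707}$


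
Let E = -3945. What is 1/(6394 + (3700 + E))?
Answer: 1/6149 ≈ 0.00016263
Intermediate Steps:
1/(6394 + (3700 + E)) = 1/(6394 + (3700 - 3945)) = 1/(6394 - 245) = 1/6149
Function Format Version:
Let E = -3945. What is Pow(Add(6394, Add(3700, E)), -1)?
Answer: Rational(1, 6149) ≈ 0.00016263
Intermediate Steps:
Pow(Add(6394, Add(3700, E)), -1) = Pow(Add(6394, Add(3700, -3945)), -1) = Pow(Add(6394, -245), -1) = Pow(6149, -1) = Rational(1, 6149)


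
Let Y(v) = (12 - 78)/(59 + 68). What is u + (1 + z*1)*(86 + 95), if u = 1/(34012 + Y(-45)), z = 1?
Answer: 1563643923/4319458 ≈ 362.00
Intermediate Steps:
Y(v) = -66/127
u = 127/4319458 (u = 1/(34012 - 66/127) = 1/(4319458/127) = 127/4319458 ≈ 2.9402e-5)
u + (1 + z*1)*(86 + 95) = 127/4319458 + (1 + 1*1)*(86 + 95) = 127/4319458 + (1 + 1)*181 = 127/4319458 + 2*181 = 127/4319458 + 362 = 1563643923/4319458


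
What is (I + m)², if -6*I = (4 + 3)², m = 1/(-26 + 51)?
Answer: 1485961/22500 ≈ 66.043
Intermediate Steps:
m = 1/25 ≈ 0.040000
I = -49/6 (I = -(4 + 3)²/6 = -⅙*7² = -⅙*49 = -49/6 ≈ -8.1667)
(I + m)² = (-49/6 + 1/25)² = (-1219/150)² = 1485961/22500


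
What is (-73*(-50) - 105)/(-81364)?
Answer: -3545/81364 ≈ -0.043570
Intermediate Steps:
(-73*(-50) - 105)/(-81364) = (3650 - 105)*(-1/81364) = 3545*(-1/81364) = -3545/81364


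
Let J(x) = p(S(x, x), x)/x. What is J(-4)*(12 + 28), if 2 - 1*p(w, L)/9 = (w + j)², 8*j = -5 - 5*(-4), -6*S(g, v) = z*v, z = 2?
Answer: 23885/32 ≈ 746.41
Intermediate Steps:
S(g, v) = -v/3
j = 15/8 (j = (-5 - 5*(-4))/8 = (-5 + 20)/8 = (⅛)*15 = 15/8 ≈ 1.8750)
p(w, L) = 18 - 9*(15/8 + w)² (p(w, L) = 18 - 9*(w + 15/8)² = 18 - 9*(15/8 + w)²)
J(x) = (18 - 9*(15 - 8*x/3)²/64)/x (J(x) = (18 - 9*(15 + 8*(-x/3))²/64)/x = (18 - 9*(15 - 8*x/3)²/64)/x)
J(-4)*(12 + 28) = ((1/64)*(1152 - (-45 + 8*(-4))²)/(-4))*(12 + 28) = ((1/64)*(-¼)*(1152 - (-45 - 32)²))*40 = ((1/64)*(-¼)*(1152 - 1*(-77)²))*40 = ((1/64)*(-¼)*(1152 - 1*5929))*40 = ((1/64)*(-¼)*(1152 - 5929))*40 = ((1/64)*(-¼)*(-4777))*40 = (4777/256)*40 = 23885/32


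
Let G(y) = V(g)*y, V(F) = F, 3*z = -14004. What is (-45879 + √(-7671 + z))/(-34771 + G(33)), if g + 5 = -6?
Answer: 45879/35134 - 3*I*√1371/35134 ≈ 1.3058 - 0.0031616*I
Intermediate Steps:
z = -4668 (z = (⅓)*(-14004) = -4668)
g = -11 (g = -5 - 6 = -11)
G(y) = -11*y
(-45879 + √(-7671 + z))/(-34771 + G(33)) = (-45879 + √(-7671 - 4668))/(-34771 - 11*33) = (-45879 + √(-12339))/(-34771 - 363) = (-45879 + 3*I*√1371)/(-35134) = (-45879 + 3*I*√1371)*(-1/35134) = 45879/35134 - 3*I*√1371/35134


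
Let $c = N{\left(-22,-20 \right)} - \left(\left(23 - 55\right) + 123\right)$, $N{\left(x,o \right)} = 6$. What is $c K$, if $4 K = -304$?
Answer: $6460$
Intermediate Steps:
$K = -76$ ($K = \frac{1}{4} \left(-304\right) = -76$)
$c = -85$ ($c = 6 - \left(\left(23 - 55\right) + 123\right) = 6 - \left(-32 + 123\right) = 6 - 91 = -85$)
$c K = \left(-85\right) \left(-76\right) = 6460$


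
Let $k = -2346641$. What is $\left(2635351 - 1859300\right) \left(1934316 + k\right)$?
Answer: $-319985228575$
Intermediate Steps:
$\left(2635351 - 1859300\right) \left(1934316 + k\right) = \left(2635351 - 1859300\right) \left(1934316 - 2346641\right) = 776051 \left(-412325\right) = -319985228575$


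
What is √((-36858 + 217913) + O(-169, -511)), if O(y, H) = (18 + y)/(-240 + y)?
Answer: √30287123214/409 ≈ 425.51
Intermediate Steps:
O(y, H) = (18 + y)/(-240 + y)
√((-36858 + 217913) + O(-169, -511)) = √((-36858 + 217913) + (18 - 169)/(-240 - 169)) = √(181055 - 151/(-409)) = √(181055 - 1/409*(-151)) = √(181055 + 151/409) = √(74051646/409) = √30287123214/409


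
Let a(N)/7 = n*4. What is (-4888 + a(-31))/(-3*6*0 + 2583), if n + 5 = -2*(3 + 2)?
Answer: -5308/2583 ≈ -2.0550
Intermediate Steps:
n = -15 (n = -5 - 2*(3 + 2) = -5 - 2*5 = -5 - 10 = -15)
a(N) = -420 (a(N) = 7*(-15*4) = 7*(-60) = -420)
(-4888 + a(-31))/(-3*6*0 + 2583) = (-4888 - 420)/(-3*6*0 + 2583) = -5308/(-18*0 + 2583) = -5308/(0 + 2583) = -5308/2583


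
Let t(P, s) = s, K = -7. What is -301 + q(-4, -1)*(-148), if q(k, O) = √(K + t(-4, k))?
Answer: -301 - 148*I*√11 ≈ -301.0 - 490.86*I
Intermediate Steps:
q(k, O) = √(-7 + k)
-301 + q(-4, -1)*(-148) = -301 + √(-7 - 4)*(-148) = -301 + √(-11)*(-148) = -301 + (I*√11)*(-148) = -301 - 148*I*√11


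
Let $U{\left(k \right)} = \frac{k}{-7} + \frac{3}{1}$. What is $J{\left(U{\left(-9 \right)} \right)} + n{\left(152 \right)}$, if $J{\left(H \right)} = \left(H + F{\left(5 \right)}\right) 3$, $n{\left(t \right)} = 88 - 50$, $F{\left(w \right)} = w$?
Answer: $\frac{461}{7} \approx 65.857$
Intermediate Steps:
$U{\left(k \right)} = 3 - \frac{k}{7}$ ($U{\left(k \right)} = k \left(- \frac{1}{7}\right) + 3 \cdot 1 = - \frac{k}{7} + 3 = 3 - \frac{k}{7}$)
$n{\left(t \right)} = 38$
$J{\left(H \right)} = 15 + 3 H$ ($J{\left(H \right)} = \left(H + 5\right) 3 = \left(5 + H\right) 3 = 15 + 3 H$)
$J{\left(U{\left(-9 \right)} \right)} + n{\left(152 \right)} = \left(15 + 3 \left(3 - - \frac{9}{7}\right)\right) + 38 = \left(15 + 3 \left(3 + \frac{9}{7}\right)\right) + 38 = \left(15 + 3 \cdot \frac{30}{7}\right) + 38 = \left(15 + \frac{90}{7}\right) + 38 = \frac{195}{7} + 38 = \frac{461}{7}$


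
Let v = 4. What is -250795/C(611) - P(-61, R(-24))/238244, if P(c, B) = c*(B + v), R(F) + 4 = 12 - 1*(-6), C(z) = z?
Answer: -29874866551/72783542 ≈ -410.46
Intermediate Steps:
R(F) = 14 (R(F) = -4 + (12 - 1*(-6)) = -4 + (12 + 6) = -4 + 18 = 14)
P(c, B) = c*(4 + B) (P(c, B) = c*(B + 4) = c*(4 + B))
-250795/C(611) - P(-61, R(-24))/238244 = -250795/611 - (-61)*(4 + 14)/238244 = -250795*1/611 - (-61)*18*(1/238244) = -250795/611 - 1*(-1098)*(1/238244) = -250795/611 + 1098*(1/238244) = -250795/611 + 549/119122 = -29874866551/72783542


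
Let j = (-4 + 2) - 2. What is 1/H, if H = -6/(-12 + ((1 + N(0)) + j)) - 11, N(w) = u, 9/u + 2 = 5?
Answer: -2/21 ≈ -0.095238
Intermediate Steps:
u = 3 (u = 9/(-2 + 5) = 9/3 = 9*(⅓) = 3)
N(w) = 3
j = -4 (j = -2 - 2 = -4)
H = -21/2 (H = -6/(-12 + ((1 + 3) - 4)) - 11 = -6/(-12 + (4 - 4)) - 11 = -6/(-12 + 0) - 11 = -6/(-12) - 11 = -1/12*(-6) - 11 = ½ - 11 = -21/2 ≈ -10.500)
1/H = 1/(-21/2) = -2/21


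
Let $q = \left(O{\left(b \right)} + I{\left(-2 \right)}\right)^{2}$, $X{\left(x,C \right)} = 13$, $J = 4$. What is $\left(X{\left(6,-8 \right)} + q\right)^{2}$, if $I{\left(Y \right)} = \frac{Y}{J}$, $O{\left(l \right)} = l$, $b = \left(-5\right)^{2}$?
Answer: $\frac{6017209}{16} \approx 3.7608 \cdot 10^{5}$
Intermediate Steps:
$b = 25$
$I{\left(Y \right)} = \frac{Y}{4}$
$q = \frac{2401}{4}$ ($q = \left(25 + \frac{1}{4} \left(-2\right)\right)^{2} = \left(25 - \frac{1}{2}\right)^{2} = \left(\frac{49}{2}\right)^{2} = \frac{2401}{4} \approx 600.25$)
$\left(X{\left(6,-8 \right)} + q\right)^{2} = \left(13 + \frac{2401}{4}\right)^{2} = \left(\frac{2453}{4}\right)^{2} = \frac{6017209}{16}$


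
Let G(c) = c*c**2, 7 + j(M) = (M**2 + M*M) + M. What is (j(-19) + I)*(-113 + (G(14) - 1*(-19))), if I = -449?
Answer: 654550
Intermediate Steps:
j(M) = -7 + M + 2*M**2 (j(M) = -7 + ((M**2 + M*M) + M) = -7 + ((M**2 + M**2) + M) = -7 + (2*M**2 + M) = -7 + (M + 2*M**2) = -7 + M + 2*M**2)
G(c) = c**3
(j(-19) + I)*(-113 + (G(14) - 1*(-19))) = ((-7 - 19 + 2*(-19)**2) - 449)*(-113 + (14**3 - 1*(-19))) = ((-7 - 19 + 2*361) - 449)*(-113 + (2744 + 19)) = ((-7 - 19 + 722) - 449)*(-113 + 2763) = (696 - 449)*2650 = 247*2650 = 654550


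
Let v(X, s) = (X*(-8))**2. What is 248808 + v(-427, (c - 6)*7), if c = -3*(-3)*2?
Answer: 11917864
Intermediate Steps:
c = 18 (c = 9*2 = 18)
v(X, s) = 64*X**2 (v(X, s) = (-8*X)**2 = 64*X**2)
248808 + v(-427, (c - 6)*7) = 248808 + 64*(-427)**2 = 248808 + 64*182329 = 248808 + 11669056 = 11917864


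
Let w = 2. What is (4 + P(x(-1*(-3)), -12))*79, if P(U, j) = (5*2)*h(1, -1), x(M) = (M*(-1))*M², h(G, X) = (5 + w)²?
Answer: 39026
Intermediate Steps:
h(G, X) = 49 (h(G, X) = (5 + 2)² = 7² = 49)
x(M) = -M³ (x(M) = (-M)*M² = -M³)
P(U, j) = 490 (P(U, j) = (5*2)*49 = 10*49 = 490)
(4 + P(x(-1*(-3)), -12))*79 = (4 + 490)*79 = 494*79 = 39026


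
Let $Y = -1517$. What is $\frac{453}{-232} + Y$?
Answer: $- \frac{352397}{232} \approx -1519.0$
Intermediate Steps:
$\frac{453}{-232} + Y = \frac{453}{-232} - 1517 = 453 \left(- \frac{1}{232}\right) - 1517 = - \frac{453}{232} - 1517 = - \frac{352397}{232}$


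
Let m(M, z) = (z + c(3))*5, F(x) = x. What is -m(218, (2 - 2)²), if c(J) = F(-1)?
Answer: 5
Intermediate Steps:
c(J) = -1
m(M, z) = -5 + 5*z (m(M, z) = (z - 1)*5 = (-1 + z)*5 = -5 + 5*z)
-m(218, (2 - 2)²) = -(-5 + 5*(2 - 2)²) = -(-5 + 5*0²) = -(-5 + 5*0) = -(-5 + 0) = -1*(-5) = 5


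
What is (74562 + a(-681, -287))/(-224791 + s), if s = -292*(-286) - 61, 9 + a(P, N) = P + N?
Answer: -14717/28268 ≈ -0.52062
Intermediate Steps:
a(P, N) = -9 + N + P (a(P, N) = -9 + (P + N) = -9 + (N + P) = -9 + N + P)
s = 83451 (s = 83512 - 61 = 83451)
(74562 + a(-681, -287))/(-224791 + s) = (74562 + (-9 - 287 - 681))/(-224791 + 83451) = (74562 - 977)/(-141340) = 73585*(-1/141340) = -14717/28268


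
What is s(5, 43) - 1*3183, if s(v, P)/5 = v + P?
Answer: -2943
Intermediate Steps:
s(v, P) = 5*P + 5*v (s(v, P) = 5*(v + P) = 5*(P + v) = 5*P + 5*v)
s(5, 43) - 1*3183 = (5*43 + 5*5) - 1*3183 = (215 + 25) - 3183 = 240 - 3183 = -2943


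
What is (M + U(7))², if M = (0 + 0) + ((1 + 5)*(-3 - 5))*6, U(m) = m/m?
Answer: 82369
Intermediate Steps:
U(m) = 1
M = -288 (M = 0 + (6*(-8))*6 = 0 - 48*6 = 0 - 288 = -288)
(M + U(7))² = (-288 + 1)² = (-287)² = 82369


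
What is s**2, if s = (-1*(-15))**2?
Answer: 50625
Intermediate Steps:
s = 225 (s = 15**2 = 225)
s**2 = 225**2 = 50625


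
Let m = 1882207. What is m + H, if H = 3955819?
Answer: 5838026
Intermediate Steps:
m + H = 1882207 + 3955819 = 5838026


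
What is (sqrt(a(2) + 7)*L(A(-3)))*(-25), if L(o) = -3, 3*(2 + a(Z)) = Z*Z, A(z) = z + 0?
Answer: 25*sqrt(57) ≈ 188.75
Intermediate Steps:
A(z) = z
a(Z) = -2 + Z**2/3 (a(Z) = -2 + (Z*Z)/3 = -2 + Z**2/3)
(sqrt(a(2) + 7)*L(A(-3)))*(-25) = (sqrt((-2 + (1/3)*2**2) + 7)*(-3))*(-25) = (sqrt((-2 + (1/3)*4) + 7)*(-3))*(-25) = (sqrt((-2 + 4/3) + 7)*(-3))*(-25) = (sqrt(-2/3 + 7)*(-3))*(-25) = (sqrt(19/3)*(-3))*(-25) = ((sqrt(57)/3)*(-3))*(-25) = -sqrt(57)*(-25) = 25*sqrt(57)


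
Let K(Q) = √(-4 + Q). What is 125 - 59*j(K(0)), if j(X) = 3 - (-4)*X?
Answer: -52 - 472*I ≈ -52.0 - 472.0*I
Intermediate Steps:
j(X) = 3 + 4*X
125 - 59*j(K(0)) = 125 - 59*(3 + 4*√(-4 + 0)) = 125 - 59*(3 + 4*√(-4)) = 125 - 59*(3 + 4*(2*I)) = 125 - 59*(3 + 8*I) = 125 + (-177 - 472*I) = -52 - 472*I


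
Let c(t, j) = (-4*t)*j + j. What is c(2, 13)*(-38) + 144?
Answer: 3602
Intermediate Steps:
c(t, j) = j - 4*j*t (c(t, j) = -4*j*t + j = j - 4*j*t)
c(2, 13)*(-38) + 144 = (13*(1 - 4*2))*(-38) + 144 = (13*(1 - 8))*(-38) + 144 = (13*(-7))*(-38) + 144 = -91*(-38) + 144 = 3458 + 144 = 3602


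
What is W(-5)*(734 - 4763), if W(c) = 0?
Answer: 0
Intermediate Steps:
W(-5)*(734 - 4763) = 0*(734 - 4763) = 0*(-4029) = 0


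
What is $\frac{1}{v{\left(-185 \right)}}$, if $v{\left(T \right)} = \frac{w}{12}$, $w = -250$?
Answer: $- \frac{6}{125} \approx -0.048$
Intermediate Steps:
$v{\left(T \right)} = - \frac{125}{6}$ ($v{\left(T \right)} = - \frac{250}{12} = \left(-250\right) \frac{1}{12} = - \frac{125}{6}$)
$\frac{1}{v{\left(-185 \right)}} = \frac{1}{- \frac{125}{6}} = - \frac{6}{125}$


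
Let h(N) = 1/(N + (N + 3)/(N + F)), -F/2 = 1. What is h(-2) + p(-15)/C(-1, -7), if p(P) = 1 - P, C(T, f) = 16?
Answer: 5/9 ≈ 0.55556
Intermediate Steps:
F = -2 (F = -2*1 = -2)
h(N) = 1/(N + (3 + N)/(-2 + N)) (h(N) = 1/(N + (N + 3)/(N - 2)) = 1/(N + (3 + N)/(-2 + N)))
h(-2) + p(-15)/C(-1, -7) = (-2 - 2)/(3 + (-2)² - 1*(-2)) + (1 - 1*(-15))/16 = -4/(3 + 4 + 2) + (1 + 15)*(1/16) = -4/9 + 16*(1/16) = (⅑)*(-4) + 1 = -4/9 + 1 = 5/9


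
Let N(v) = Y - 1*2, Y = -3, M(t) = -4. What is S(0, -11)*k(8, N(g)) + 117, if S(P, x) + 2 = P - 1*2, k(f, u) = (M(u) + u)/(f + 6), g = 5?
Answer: 837/7 ≈ 119.57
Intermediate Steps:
N(v) = -5 (N(v) = -3 - 1*2 = -3 - 2 = -5)
k(f, u) = (-4 + u)/(6 + f) (k(f, u) = (-4 + u)/(f + 6) = (-4 + u)/(6 + f))
S(P, x) = -4 + P (S(P, x) = -2 + (P - 1*2) = -2 + (P - 2) = -2 + (-2 + P) = -4 + P)
S(0, -11)*k(8, N(g)) + 117 = (-4 + 0)*((-4 - 5)/(6 + 8)) + 117 = -4*(-9)/14 + 117 = -2*(-9)/7 + 117 = -4*(-9/14) + 117 = 18/7 + 117 = 837/7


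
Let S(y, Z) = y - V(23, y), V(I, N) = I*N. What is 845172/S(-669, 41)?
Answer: 140862/2453 ≈ 57.424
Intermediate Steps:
S(y, Z) = -22*y (S(y, Z) = y - 23*y = -22*y)
845172/S(-669, 41) = 845172/((-22*(-669))) = 845172/14718 = 845172*(1/14718) = 140862/2453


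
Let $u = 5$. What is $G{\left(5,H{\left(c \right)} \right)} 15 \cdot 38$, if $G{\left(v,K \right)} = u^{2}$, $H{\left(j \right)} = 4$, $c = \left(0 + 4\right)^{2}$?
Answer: $14250$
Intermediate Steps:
$c = 16$ ($c = 4^{2} = 16$)
$G{\left(v,K \right)} = 25$ ($G{\left(v,K \right)} = 5^{2} = 25$)
$G{\left(5,H{\left(c \right)} \right)} 15 \cdot 38 = 25 \cdot 15 \cdot 38 = 375 \cdot 38 = 14250$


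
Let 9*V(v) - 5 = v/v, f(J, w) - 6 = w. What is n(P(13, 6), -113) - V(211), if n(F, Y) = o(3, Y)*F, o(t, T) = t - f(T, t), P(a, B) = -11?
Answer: 196/3 ≈ 65.333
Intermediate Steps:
f(J, w) = 6 + w
V(v) = ⅔ (V(v) = 5/9 + (v/v)/9 = 5/9 + (⅑)*1 = 5/9 + ⅑ = ⅔)
o(t, T) = -6 (o(t, T) = t - (6 + t) = t + (-6 - t) = -6)
n(F, Y) = -6*F
n(P(13, 6), -113) - V(211) = -6*(-11) - 1*⅔ = 66 - ⅔ = 196/3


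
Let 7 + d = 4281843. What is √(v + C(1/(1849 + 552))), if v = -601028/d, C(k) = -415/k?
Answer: I*√1141774642867566578/1070459 ≈ 998.21*I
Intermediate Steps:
d = 4281836 (d = -7 + 4281843 = 4281836)
v = -150257/1070459 (v = -601028/4281836 = -601028*1/4281836 = -150257/1070459 ≈ -0.14037)
√(v + C(1/(1849 + 552))) = √(-150257/1070459 - 415/(1/(1849 + 552))) = √(-150257/1070459 - 415/(1/2401)) = √(-150257/1070459 - 415/1/2401) = √(-150257/1070459 - 415*2401) = √(-150257/1070459 - 996415) = √(-1066621554742/1070459) = I*√1141774642867566578/1070459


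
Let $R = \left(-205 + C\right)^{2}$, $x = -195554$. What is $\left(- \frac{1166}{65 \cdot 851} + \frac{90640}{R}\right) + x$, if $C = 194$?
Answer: $- \frac{118531981836}{608465} \approx -1.9481 \cdot 10^{5}$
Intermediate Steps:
$R = 121$ ($R = \left(-205 + 194\right)^{2} = \left(-11\right)^{2} = 121$)
$\left(- \frac{1166}{65 \cdot 851} + \frac{90640}{R}\right) + x = \left(- \frac{1166}{65 \cdot 851} + \frac{90640}{121}\right) - 195554 = \left(- \frac{1166}{55315} + 90640 \cdot \frac{1}{121}\right) - 195554 = \left(\left(-1166\right) \frac{1}{55315} + \frac{8240}{11}\right) - 195554 = \left(- \frac{1166}{55315} + \frac{8240}{11}\right) - 195554 = \frac{455782774}{608465} - 195554 = - \frac{118531981836}{608465}$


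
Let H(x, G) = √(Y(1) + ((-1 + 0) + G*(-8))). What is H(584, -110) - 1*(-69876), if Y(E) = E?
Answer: 69876 + 4*√55 ≈ 69906.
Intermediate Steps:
H(x, G) = 2*√2*√(-G) (H(x, G) = √(1 + ((-1 + 0) + G*(-8))) = √(1 + (-1 - 8*G)) = √(-8*G) = 2*√2*√(-G))
H(584, -110) - 1*(-69876) = 2*√2*√(-1*(-110)) - 1*(-69876) = 2*√2*√110 + 69876 = 4*√55 + 69876 = 69876 + 4*√55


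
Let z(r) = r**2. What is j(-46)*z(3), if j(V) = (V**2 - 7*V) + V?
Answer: 21528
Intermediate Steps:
j(V) = V**2 - 6*V
j(-46)*z(3) = -46*(-6 - 46)*3**2 = -46*(-52)*9 = 2392*9 = 21528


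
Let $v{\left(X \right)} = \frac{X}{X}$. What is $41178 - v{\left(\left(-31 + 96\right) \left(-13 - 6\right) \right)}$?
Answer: $41177$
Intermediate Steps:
$v{\left(X \right)} = 1$
$41178 - v{\left(\left(-31 + 96\right) \left(-13 - 6\right) \right)} = 41178 - 1 = 41177$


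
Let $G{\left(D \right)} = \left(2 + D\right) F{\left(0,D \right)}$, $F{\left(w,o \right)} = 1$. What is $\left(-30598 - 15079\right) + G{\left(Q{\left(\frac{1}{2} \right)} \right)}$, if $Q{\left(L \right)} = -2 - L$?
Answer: $- \frac{91355}{2} \approx -45678.0$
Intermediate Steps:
$G{\left(D \right)} = 2 + D$ ($G{\left(D \right)} = \left(2 + D\right) 1 = 2 + D$)
$\left(-30598 - 15079\right) + G{\left(Q{\left(\frac{1}{2} \right)} \right)} = \left(-30598 - 15079\right) + \left(2 - \frac{5}{2}\right) = -45677 + \left(2 - \frac{5}{2}\right) = -45677 - \frac{1}{2} = - \frac{91355}{2}$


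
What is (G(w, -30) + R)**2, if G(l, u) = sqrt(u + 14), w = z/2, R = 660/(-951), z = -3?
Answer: -1559424/100489 - 1760*I/317 ≈ -15.518 - 5.552*I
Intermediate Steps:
R = -220/317 (R = 660*(-1/951) = -220/317 ≈ -0.69401)
w = -3/2 ≈ -1.5000
G(l, u) = sqrt(14 + u)
(G(w, -30) + R)**2 = (sqrt(14 - 30) - 220/317)**2 = (sqrt(-16) - 220/317)**2 = (4*I - 220/317)**2 = (-220/317 + 4*I)**2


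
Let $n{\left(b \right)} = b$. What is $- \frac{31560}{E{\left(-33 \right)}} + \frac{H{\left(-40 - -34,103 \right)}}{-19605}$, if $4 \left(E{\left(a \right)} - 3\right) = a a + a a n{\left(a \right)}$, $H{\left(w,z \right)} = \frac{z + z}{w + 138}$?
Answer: $\frac{13611844591}{3756278790} \approx 3.6238$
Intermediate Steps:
$H{\left(w,z \right)} = \frac{2 z}{138 + w}$
$E{\left(a \right)} = 3 + \frac{a^{2}}{4} + \frac{a^{3}}{4}$ ($E{\left(a \right)} = 3 + \frac{a a + a a a}{4} = 3 + \frac{a^{2} + a^{2} a}{4} = 3 + \frac{a^{2} + a^{3}}{4} = 3 + \left(\frac{a^{2}}{4} + \frac{a^{3}}{4}\right) = 3 + \frac{a^{2}}{4} + \frac{a^{3}}{4}$)
$- \frac{31560}{E{\left(-33 \right)}} + \frac{H{\left(-40 - -34,103 \right)}}{-19605} = - \frac{31560}{3 + \frac{\left(-33\right)^{2}}{4} + \frac{\left(-33\right)^{3}}{4}} + \frac{2 \cdot 103 \frac{1}{138 - 6}}{-19605} = - \frac{31560}{3 + \frac{1}{4} \cdot 1089 + \frac{1}{4} \left(-35937\right)} + 2 \cdot 103 \frac{1}{138 + \left(-40 + 34\right)} \left(- \frac{1}{19605}\right) = - \frac{31560}{3 + \frac{1089}{4} - \frac{35937}{4}} + 2 \cdot 103 \frac{1}{138 - 6} \left(- \frac{1}{19605}\right) = - \frac{31560}{-8709} + 2 \cdot 103 \cdot \frac{1}{132} \left(- \frac{1}{19605}\right) = \left(-31560\right) \left(- \frac{1}{8709}\right) + 2 \cdot 103 \cdot \frac{1}{132} \left(- \frac{1}{19605}\right) = \frac{10520}{2903} + \frac{103}{66} \left(- \frac{1}{19605}\right) = \frac{10520}{2903} - \frac{103}{1293930} = \frac{13611844591}{3756278790}$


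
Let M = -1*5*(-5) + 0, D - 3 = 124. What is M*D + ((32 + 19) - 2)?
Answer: 3224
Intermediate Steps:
D = 127 (D = 3 + 124 = 127)
M = 25 (M = -5*(-5) + 0 = 25 + 0 = 25)
M*D + ((32 + 19) - 2) = 25*127 + ((32 + 19) - 2) = 3175 + (51 - 2) = 3175 + 49 = 3224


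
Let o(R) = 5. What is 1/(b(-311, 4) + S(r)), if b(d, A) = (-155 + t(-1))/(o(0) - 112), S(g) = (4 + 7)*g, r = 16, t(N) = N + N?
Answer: 107/18989 ≈ 0.0056348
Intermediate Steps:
t(N) = 2*N
S(g) = 11*g
b(d, A) = 157/107 (b(d, A) = (-155 + 2*(-1))/(5 - 112) = (-155 - 2)/(-107) = -157*(-1/107) = 157/107)
1/(b(-311, 4) + S(r)) = 1/(157/107 + 11*16) = 1/(157/107 + 176) = 1/(18989/107) = 107/18989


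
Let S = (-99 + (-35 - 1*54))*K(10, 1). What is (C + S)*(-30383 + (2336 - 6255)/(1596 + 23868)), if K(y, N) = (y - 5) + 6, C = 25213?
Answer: -5968915208165/8488 ≈ -7.0322e+8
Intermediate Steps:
K(y, N) = 1 + y (K(y, N) = (-5 + y) + 6 = 1 + y)
S = -2068 (S = (-99 + (-35 - 1*54))*(1 + 10) = (-99 + (-35 - 54))*11 = (-99 - 89)*11 = -188*11 = -2068)
(C + S)*(-30383 + (2336 - 6255)/(1596 + 23868)) = (25213 - 2068)*(-30383 + (2336 - 6255)/(1596 + 23868)) = 23145*(-30383 - 3919/25464) = 23145*(-773676631/25464) = -5968915208165/8488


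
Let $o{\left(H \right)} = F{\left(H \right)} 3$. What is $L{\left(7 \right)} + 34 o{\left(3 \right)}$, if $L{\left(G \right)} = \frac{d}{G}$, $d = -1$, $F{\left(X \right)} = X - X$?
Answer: $- \frac{1}{7} \approx -0.14286$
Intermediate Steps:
$F{\left(X \right)} = 0$
$o{\left(H \right)} = 0$ ($o{\left(H \right)} = 0 \cdot 3 = 0$)
$L{\left(G \right)} = - \frac{1}{G}$
$L{\left(7 \right)} + 34 o{\left(3 \right)} = - \frac{1}{7} + 34 \cdot 0 = \left(-1\right) \frac{1}{7} + 0 = - \frac{1}{7} + 0 = - \frac{1}{7}$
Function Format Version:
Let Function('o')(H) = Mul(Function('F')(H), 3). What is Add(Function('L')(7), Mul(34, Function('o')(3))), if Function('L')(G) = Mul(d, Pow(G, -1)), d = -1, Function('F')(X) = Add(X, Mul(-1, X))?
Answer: Rational(-1, 7) ≈ -0.14286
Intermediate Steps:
Function('F')(X) = 0
Function('o')(H) = 0 (Function('o')(H) = Mul(0, 3) = 0)
Function('L')(G) = Mul(-1, Pow(G, -1))
Add(Function('L')(7), Mul(34, Function('o')(3))) = Add(Mul(-1, Pow(7, -1)), Mul(34, 0)) = Add(Mul(-1, Rational(1, 7)), 0) = Add(Rational(-1, 7), 0) = Rational(-1, 7)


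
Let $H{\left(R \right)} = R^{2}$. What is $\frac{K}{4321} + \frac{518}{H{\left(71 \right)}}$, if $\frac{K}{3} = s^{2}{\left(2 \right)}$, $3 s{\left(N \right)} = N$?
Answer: $\frac{6734998}{65346483} \approx 0.10307$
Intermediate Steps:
$s{\left(N \right)} = \frac{N}{3}$
$K = \frac{4}{3}$ ($K = 3 \left(\frac{1}{3} \cdot 2\right)^{2} = 3 \left(\frac{2}{3}\right)^{2} = 3 \cdot \frac{4}{9} = \frac{4}{3} \approx 1.3333$)
$\frac{K}{4321} + \frac{518}{H{\left(71 \right)}} = \frac{4}{3 \cdot 4321} + \frac{518}{71^{2}} = \frac{4}{3} \cdot \frac{1}{4321} + \frac{518}{5041} = \frac{4}{12963} + 518 \cdot \frac{1}{5041} = \frac{4}{12963} + \frac{518}{5041} = \frac{6734998}{65346483}$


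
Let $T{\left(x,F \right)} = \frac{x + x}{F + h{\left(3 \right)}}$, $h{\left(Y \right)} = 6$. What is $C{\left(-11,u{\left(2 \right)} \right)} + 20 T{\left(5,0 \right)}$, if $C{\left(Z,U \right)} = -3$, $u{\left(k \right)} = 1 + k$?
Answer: $\frac{91}{3} \approx 30.333$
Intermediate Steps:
$T{\left(x,F \right)} = \frac{2 x}{6 + F}$ ($T{\left(x,F \right)} = \frac{x + x}{F + 6} = \frac{2 x}{6 + F}$)
$C{\left(-11,u{\left(2 \right)} \right)} + 20 T{\left(5,0 \right)} = -3 + 20 \cdot 2 \cdot 5 \frac{1}{6 + 0} = -3 + 20 \cdot 2 \cdot 5 \cdot \frac{1}{6} = -3 + 20 \cdot \frac{5}{3} = -3 + \frac{100}{3} = \frac{91}{3}$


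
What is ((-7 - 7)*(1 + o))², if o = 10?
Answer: 23716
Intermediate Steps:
((-7 - 7)*(1 + o))² = ((-7 - 7)*(1 + 10))² = (-14*11)² = (-154)² = 23716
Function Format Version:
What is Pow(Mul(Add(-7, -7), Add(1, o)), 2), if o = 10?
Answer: 23716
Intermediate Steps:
Pow(Mul(Add(-7, -7), Add(1, o)), 2) = Pow(Mul(Add(-7, -7), Add(1, 10)), 2) = Pow(Mul(-14, 11), 2) = Pow(-154, 2) = 23716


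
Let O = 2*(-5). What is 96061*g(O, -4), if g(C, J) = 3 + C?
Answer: -672427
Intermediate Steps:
O = -10
96061*g(O, -4) = 96061*(3 - 10) = 96061*(-7) = -672427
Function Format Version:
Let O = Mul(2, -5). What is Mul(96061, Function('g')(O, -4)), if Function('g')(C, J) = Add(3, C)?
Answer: -672427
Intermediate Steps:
O = -10
Mul(96061, Function('g')(O, -4)) = Mul(96061, Add(3, -10)) = Mul(96061, -7) = -672427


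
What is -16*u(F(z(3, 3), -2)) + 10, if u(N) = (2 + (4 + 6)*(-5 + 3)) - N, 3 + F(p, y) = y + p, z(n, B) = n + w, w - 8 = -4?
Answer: 330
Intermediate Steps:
w = 4 (w = 8 - 4 = 4)
z(n, B) = 4 + n (z(n, B) = n + 4 = 4 + n)
F(p, y) = -3 + p + y (F(p, y) = -3 + (y + p) = -3 + (p + y) = -3 + p + y)
u(N) = -18 - N (u(N) = (2 + 10*(-2)) - N = (2 - 20) - N = -18 - N)
-16*u(F(z(3, 3), -2)) + 10 = -16*(-18 - (-3 + (4 + 3) - 2)) + 10 = -16*(-18 - (-3 + 7 - 2)) + 10 = -16*(-18 - 1*2) + 10 = -16*(-18 - 2) + 10 = -16*(-20) + 10 = 320 + 10 = 330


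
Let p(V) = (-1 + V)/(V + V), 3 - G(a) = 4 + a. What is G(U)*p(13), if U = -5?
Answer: 24/13 ≈ 1.8462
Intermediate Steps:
G(a) = -1 - a (G(a) = 3 - (4 + a) = 3 + (-4 - a) = -1 - a)
p(V) = (-1 + V)/(2*V) (p(V) = (-1 + V)/((2*V)) = (-1 + V)*(1/(2*V)) = (-1 + V)/(2*V))
G(U)*p(13) = (-1 - 1*(-5))*((½)*(-1 + 13)/13) = (-1 + 5)*((½)*(1/13)*12) = 4*(6/13) = 24/13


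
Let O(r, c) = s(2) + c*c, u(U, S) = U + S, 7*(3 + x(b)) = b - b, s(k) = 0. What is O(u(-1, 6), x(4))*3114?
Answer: 28026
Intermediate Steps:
x(b) = -3 (x(b) = -3 + (b - b)/7 = -3 + (⅐)*0 = -3 + 0 = -3)
u(U, S) = S + U
O(r, c) = c² (O(r, c) = 0 + c*c = 0 + c² = c²)
O(u(-1, 6), x(4))*3114 = (-3)²*3114 = 9*3114 = 28026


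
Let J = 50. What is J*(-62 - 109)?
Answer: -8550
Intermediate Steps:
J*(-62 - 109) = 50*(-62 - 109) = 50*(-171) = -8550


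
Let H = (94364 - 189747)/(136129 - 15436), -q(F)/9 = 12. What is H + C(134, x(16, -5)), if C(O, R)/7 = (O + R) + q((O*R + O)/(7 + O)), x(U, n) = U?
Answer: 35388359/120693 ≈ 293.21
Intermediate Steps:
q(F) = -108 (q(F) = -9*12 = -108)
C(O, R) = -756 + 7*O + 7*R (C(O, R) = 7*((O + R) - 108) = 7*(-108 + O + R) = -756 + 7*O + 7*R)
H = -95383/120693 ≈ -0.79029
H + C(134, x(16, -5)) = -95383/120693 + (-756 + 7*134 + 7*16) = -95383/120693 + (-756 + 938 + 112) = -95383/120693 + 294 = 35388359/120693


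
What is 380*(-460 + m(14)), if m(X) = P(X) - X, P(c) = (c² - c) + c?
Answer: -105640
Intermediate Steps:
P(c) = c²
m(X) = X² - X
380*(-460 + m(14)) = 380*(-460 + 14*(-1 + 14)) = 380*(-460 + 14*13) = 380*(-460 + 182) = 380*(-278) = -105640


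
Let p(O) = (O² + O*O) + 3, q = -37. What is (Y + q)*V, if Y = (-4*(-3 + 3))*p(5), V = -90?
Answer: 3330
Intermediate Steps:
p(O) = 3 + 2*O² (p(O) = (O² + O²) + 3 = 2*O² + 3 = 3 + 2*O²)
Y = 0 (Y = (-4*(-3 + 3))*(3 + 2*5²) = (-4*0)*(3 + 2*25) = 0*(3 + 50) = 0*53 = 0)
(Y + q)*V = (0 - 37)*(-90) = -37*(-90) = 3330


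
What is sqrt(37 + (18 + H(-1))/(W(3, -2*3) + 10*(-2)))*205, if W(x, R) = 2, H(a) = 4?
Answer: 205*sqrt(322)/3 ≈ 1226.2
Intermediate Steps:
sqrt(37 + (18 + H(-1))/(W(3, -2*3) + 10*(-2)))*205 = sqrt(37 + (18 + 4)/(2 + 10*(-2)))*205 = sqrt(37 + 22/(2 - 20))*205 = sqrt(37 + 22/(-18))*205 = sqrt(37 + 22*(-1/18))*205 = sqrt(37 - 11/9)*205 = sqrt(322/9)*205 = (sqrt(322)/3)*205 = 205*sqrt(322)/3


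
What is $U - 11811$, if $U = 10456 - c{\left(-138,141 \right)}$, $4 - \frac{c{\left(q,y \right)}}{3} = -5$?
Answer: $-1382$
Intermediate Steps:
$c{\left(q,y \right)} = 27$ ($c{\left(q,y \right)} = 12 - -15 = 12 + 15 = 27$)
$U = 10429$ ($U = 10456 - 27 = 10429$)
$U - 11811 = 10429 - 11811 = -1382$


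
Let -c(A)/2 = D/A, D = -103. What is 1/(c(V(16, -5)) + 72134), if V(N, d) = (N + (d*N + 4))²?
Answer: 1800/129841303 ≈ 1.3863e-5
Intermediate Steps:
V(N, d) = (4 + N + N*d)² (V(N, d) = (N + (N*d + 4))² = (N + (4 + N*d))² = (4 + N + N*d)²)
c(A) = 206/A (c(A) = -(-206)/A = 206/A)
1/(c(V(16, -5)) + 72134) = 1/(206/((4 + 16 + 16*(-5))²) + 72134) = 1/(206/((4 + 16 - 80)²) + 72134) = 1/(206/((-60)²) + 72134) = 1/(206/3600 + 72134) = 1/(206*(1/3600) + 72134) = 1/(103/1800 + 72134) = 1/(129841303/1800) = 1800/129841303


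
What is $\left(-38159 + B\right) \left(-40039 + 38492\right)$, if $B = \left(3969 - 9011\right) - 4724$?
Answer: $74139975$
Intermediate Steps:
$B = -9766$ ($B = -5042 - 4724 = -9766$)
$\left(-38159 + B\right) \left(-40039 + 38492\right) = \left(-38159 - 9766\right) \left(-40039 + 38492\right) = \left(-47925\right) \left(-1547\right) = 74139975$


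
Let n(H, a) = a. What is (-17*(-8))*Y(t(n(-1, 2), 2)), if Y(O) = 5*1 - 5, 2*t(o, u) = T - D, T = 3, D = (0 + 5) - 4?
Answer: 0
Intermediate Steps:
D = 1 (D = 5 - 4 = 1)
t(o, u) = 1 (t(o, u) = (3 - 1*1)/2 = (3 - 1)/2 = (1/2)*2 = 1)
Y(O) = 0 (Y(O) = 5 - 5 = 0)
(-17*(-8))*Y(t(n(-1, 2), 2)) = -17*(-8)*0 = 136*0 = 0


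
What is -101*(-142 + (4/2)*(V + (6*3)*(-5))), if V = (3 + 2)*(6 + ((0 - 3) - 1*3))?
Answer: 32522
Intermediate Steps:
V = 0 (V = 5*(6 + (-3 - 3)) = 5*(6 - 6) = 5*0 = 0)
-101*(-142 + (4/2)*(V + (6*3)*(-5))) = -101*(-142 + (4/2)*(0 + (6*3)*(-5))) = -101*(-142 + (4*(½))*(0 + 18*(-5))) = -101*(-142 + 2*(0 - 90)) = -101*(-142 + 2*(-90)) = -101*(-142 - 180) = -101*(-322) = 32522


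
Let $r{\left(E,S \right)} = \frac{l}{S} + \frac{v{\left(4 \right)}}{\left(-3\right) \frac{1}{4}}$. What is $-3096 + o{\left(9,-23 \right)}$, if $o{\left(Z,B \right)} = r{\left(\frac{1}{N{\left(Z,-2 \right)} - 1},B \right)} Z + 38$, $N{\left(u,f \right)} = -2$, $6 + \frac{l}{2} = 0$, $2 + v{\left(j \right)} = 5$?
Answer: $- \frac{71054}{23} \approx -3089.3$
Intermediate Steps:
$v{\left(j \right)} = 3$ ($v{\left(j \right)} = -2 + 5 = 3$)
$l = -12$ ($l = -12 + 2 \cdot 0 = -12 + 0 = -12$)
$r{\left(E,S \right)} = -4 - \frac{12}{S}$ ($r{\left(E,S \right)} = - \frac{12}{S} + \frac{3}{\left(-3\right) \frac{1}{4}} = - \frac{12}{S} + \frac{3}{- \frac{3}{4}} = - \frac{12}{S} + 3 \left(- \frac{4}{3}\right) = - \frac{12}{S} - 4 = -4 - \frac{12}{S}$)
$o{\left(Z,B \right)} = 38 + Z \left(-4 - \frac{12}{B}\right)$ ($o{\left(Z,B \right)} = \left(-4 - \frac{12}{B}\right) Z + 38 = Z \left(-4 - \frac{12}{B}\right) + 38 = 38 + Z \left(-4 - \frac{12}{B}\right)$)
$-3096 + o{\left(9,-23 \right)} = -3096 - \left(-2 - \frac{108}{23}\right) = -3096 + \left(38 - 36 + \frac{108}{23}\right) = -3096 + \frac{154}{23} = - \frac{71054}{23}$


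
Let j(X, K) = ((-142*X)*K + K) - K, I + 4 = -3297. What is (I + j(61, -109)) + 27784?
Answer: 968641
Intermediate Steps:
I = -3301 (I = -4 - 3297 = -3301)
j(X, K) = -142*K*X (j(X, K) = (-142*K*X + K) - K = (K - 142*K*X) - K = -142*K*X)
(I + j(61, -109)) + 27784 = (-3301 - 142*(-109)*61) + 27784 = (-3301 + 944158) + 27784 = 940857 + 27784 = 968641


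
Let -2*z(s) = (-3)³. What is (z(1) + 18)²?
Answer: 3969/4 ≈ 992.25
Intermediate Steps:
z(s) = 27/2 (z(s) = -½*(-3)³ = -½*(-27) = 27/2)
(z(1) + 18)² = (27/2 + 18)² = (63/2)² = 3969/4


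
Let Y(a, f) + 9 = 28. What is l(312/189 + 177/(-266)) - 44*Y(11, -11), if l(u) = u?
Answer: -285575/342 ≈ -835.01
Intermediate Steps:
Y(a, f) = 19 (Y(a, f) = -9 + 28 = 19)
l(312/189 + 177/(-266)) - 44*Y(11, -11) = (312/189 + 177/(-266)) - 44*19 = (312*(1/189) + 177*(-1/266)) - 1*836 = (104/63 - 177/266) - 836 = 337/342 - 836 = -285575/342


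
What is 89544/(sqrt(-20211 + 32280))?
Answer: 29848*sqrt(149)/447 ≈ 815.08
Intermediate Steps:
89544/(sqrt(-20211 + 32280)) = 89544/(sqrt(12069)) = 89544/((9*sqrt(149))) = 89544*(sqrt(149)/1341) = 29848*sqrt(149)/447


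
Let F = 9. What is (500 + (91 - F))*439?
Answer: 255498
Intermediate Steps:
(500 + (91 - F))*439 = (500 + (91 - 1*9))*439 = (500 + (91 - 9))*439 = (500 + 82)*439 = 582*439 = 255498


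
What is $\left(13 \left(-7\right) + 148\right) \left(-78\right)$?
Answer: $-4446$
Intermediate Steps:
$\left(13 \left(-7\right) + 148\right) \left(-78\right) = \left(-91 + 148\right) \left(-78\right) = 57 \left(-78\right) = -4446$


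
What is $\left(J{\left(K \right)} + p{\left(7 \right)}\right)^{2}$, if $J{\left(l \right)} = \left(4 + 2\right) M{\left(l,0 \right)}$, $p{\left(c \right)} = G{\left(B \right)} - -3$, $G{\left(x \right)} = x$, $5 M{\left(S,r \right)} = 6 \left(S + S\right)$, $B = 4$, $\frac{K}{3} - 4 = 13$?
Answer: $\frac{13741849}{25} \approx 5.4967 \cdot 10^{5}$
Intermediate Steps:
$K = 51$ ($K = 12 + 3 \cdot 13 = 12 + 39 = 51$)
$M{\left(S,r \right)} = \frac{12 S}{5}$ ($M{\left(S,r \right)} = \frac{6 \left(S + S\right)}{5} = \frac{6 \cdot 2 S}{5} = \frac{12 S}{5}$)
$p{\left(c \right)} = 7$ ($p{\left(c \right)} = 4 - -3 = 4 + 3 = 7$)
$J{\left(l \right)} = \frac{72 l}{5}$ ($J{\left(l \right)} = \left(4 + 2\right) \frac{12 l}{5} = 6 \frac{12 l}{5} = \frac{72 l}{5}$)
$\left(J{\left(K \right)} + p{\left(7 \right)}\right)^{2} = \left(\frac{72}{5} \cdot 51 + 7\right)^{2} = \left(\frac{3672}{5} + 7\right)^{2} = \left(\frac{3707}{5}\right)^{2} = \frac{13741849}{25}$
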